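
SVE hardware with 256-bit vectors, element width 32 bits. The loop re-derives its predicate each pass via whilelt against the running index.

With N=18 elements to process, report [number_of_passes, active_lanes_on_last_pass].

register lanes = 256/32 = 8
N=18: ⌈18/8⌉ = 3 iters; last vl = 18 − 2×8 = 2

[iterations, last_vl] = [3, 2]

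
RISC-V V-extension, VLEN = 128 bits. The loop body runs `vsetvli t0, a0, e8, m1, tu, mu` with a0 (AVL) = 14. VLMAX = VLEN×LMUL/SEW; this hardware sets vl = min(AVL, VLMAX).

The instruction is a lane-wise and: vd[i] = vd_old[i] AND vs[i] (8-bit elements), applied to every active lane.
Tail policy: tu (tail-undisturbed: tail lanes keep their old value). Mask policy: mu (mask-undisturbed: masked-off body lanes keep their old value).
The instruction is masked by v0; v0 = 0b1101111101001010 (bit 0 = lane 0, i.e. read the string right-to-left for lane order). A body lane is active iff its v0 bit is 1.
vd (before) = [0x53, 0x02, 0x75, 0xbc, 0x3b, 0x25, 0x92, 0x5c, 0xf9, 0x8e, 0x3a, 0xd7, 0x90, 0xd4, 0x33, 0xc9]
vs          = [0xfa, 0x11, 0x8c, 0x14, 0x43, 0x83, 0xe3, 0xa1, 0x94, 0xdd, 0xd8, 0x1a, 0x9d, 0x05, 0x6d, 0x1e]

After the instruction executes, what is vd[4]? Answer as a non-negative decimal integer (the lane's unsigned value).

vd[4] = 59

lanes per group: 128·1/8 = 16
vl ← min(14, 16) = 14
  i=0: mask-off/keep → 83
  i=1: and(0x02,0x11) → 0
  i=2: mask-off/keep → 117
  i=3: and(0xbc,0x14) → 20
  i=4: mask-off/keep → 59
  i=5: mask-off/keep → 37
  i=6: and(0x92,0xe3) → 130
  i=7: mask-off/keep → 92
  i=8: and(0xf9,0x94) → 144
  i=9: and(0x8e,0xdd) → 140
  i=10: and(0x3a,0xd8) → 24
  i=11: and(0xd7,0x1a) → 18
  i=12: and(0x90,0x9d) → 144
  i=13: mask-off/keep → 212
  i=14: tail/keep → 51
  i=15: tail/keep → 201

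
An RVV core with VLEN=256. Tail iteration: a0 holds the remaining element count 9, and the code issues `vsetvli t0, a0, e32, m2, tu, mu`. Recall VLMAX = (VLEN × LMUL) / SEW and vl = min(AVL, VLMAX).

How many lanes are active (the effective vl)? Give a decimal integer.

VLMAX = (256 × 2) / 32 = 16 lanes
vl ← min(9, 16) = 9

vl = 9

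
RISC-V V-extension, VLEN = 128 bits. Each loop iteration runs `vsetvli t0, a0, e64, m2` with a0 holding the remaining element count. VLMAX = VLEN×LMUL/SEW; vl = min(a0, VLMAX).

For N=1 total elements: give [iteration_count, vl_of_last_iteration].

[iterations, last_vl] = [1, 1]

lanes per group: 128·2/64 = 4
N=1: ⌈1/4⌉ = 1 iters; last vl = 1 − 0×4 = 1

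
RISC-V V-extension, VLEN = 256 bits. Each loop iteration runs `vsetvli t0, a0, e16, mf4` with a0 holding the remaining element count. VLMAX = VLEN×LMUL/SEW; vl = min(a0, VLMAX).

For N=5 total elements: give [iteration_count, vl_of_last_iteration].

[iterations, last_vl] = [2, 1]

VLMAX = (256 × 1/4) / 16 = 4 lanes
N=5: ⌈5/4⌉ = 2 iters; last vl = 5 − 1×4 = 1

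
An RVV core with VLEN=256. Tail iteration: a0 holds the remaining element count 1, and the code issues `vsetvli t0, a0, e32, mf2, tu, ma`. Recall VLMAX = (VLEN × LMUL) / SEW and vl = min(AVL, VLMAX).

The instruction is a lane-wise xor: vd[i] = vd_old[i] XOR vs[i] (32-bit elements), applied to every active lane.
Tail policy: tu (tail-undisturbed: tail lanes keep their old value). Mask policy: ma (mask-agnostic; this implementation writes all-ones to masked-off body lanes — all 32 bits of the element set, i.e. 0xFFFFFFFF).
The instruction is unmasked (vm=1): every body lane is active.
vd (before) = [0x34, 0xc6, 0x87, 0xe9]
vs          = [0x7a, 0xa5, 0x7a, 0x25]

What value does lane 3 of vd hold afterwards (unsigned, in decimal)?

vd[3] = 233

VLMAX = (256 × 1/2) / 32 = 4 lanes
AVL=1 ≤ VLMAX=4, so vl = 1
lane  0: xor(0x34,0x7a) ⇒ 0x4e
lane  1: tail/keep ⇒ 0xc6
lane  2: tail/keep ⇒ 0x87
lane  3: tail/keep ⇒ 0xe9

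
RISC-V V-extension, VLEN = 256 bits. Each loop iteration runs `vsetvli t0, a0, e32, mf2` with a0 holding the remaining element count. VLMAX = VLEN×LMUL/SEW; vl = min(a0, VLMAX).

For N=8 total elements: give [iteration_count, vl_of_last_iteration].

lanes per group: 256·1/2/32 = 4
iterations = ceil(8/4) = 2; final-pass vl = 4

[iterations, last_vl] = [2, 4]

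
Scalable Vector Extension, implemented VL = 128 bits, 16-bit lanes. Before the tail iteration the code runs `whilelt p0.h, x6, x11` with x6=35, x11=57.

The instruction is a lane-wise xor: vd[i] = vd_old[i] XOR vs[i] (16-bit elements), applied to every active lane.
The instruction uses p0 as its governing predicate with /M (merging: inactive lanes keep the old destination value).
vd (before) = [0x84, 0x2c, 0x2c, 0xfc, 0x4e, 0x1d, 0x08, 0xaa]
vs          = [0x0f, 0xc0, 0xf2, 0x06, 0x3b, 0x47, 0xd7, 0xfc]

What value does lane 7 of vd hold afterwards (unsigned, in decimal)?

vd[7] = 86

128-bit reg / 16-bit elem → 8 lanes
whilelt: lane j active iff 35+j < 57 → j < 22 → 8 active
vd[0] xor(0x84,0x0f) -> 0x8b
vd[1] xor(0x2c,0xc0) -> 0xec
vd[2] xor(0x2c,0xf2) -> 0xde
vd[3] xor(0xfc,0x06) -> 0xfa
vd[4] xor(0x4e,0x3b) -> 0x75
vd[5] xor(0x1d,0x47) -> 0x5a
vd[6] xor(0x08,0xd7) -> 0xdf
vd[7] xor(0xaa,0xfc) -> 0x56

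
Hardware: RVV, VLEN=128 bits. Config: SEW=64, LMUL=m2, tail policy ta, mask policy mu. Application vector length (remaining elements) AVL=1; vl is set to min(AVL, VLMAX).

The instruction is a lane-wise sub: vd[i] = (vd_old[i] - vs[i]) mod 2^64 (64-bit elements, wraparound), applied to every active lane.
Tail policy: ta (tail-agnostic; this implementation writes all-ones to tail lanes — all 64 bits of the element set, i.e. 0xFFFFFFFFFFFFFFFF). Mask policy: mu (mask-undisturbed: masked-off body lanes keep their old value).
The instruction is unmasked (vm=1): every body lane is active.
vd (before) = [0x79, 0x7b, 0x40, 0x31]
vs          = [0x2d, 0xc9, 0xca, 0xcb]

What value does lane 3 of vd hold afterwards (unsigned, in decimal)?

VLMAX = (128 × 2) / 64 = 4 lanes
AVL=1 ≤ VLMAX=4, so vl = 1
[0] sub(0x79,0x2d) = 0x4c
[1] tail/ones = 0xffffffffffffffff
[2] tail/ones = 0xffffffffffffffff
[3] tail/ones = 0xffffffffffffffff

vd[3] = 18446744073709551615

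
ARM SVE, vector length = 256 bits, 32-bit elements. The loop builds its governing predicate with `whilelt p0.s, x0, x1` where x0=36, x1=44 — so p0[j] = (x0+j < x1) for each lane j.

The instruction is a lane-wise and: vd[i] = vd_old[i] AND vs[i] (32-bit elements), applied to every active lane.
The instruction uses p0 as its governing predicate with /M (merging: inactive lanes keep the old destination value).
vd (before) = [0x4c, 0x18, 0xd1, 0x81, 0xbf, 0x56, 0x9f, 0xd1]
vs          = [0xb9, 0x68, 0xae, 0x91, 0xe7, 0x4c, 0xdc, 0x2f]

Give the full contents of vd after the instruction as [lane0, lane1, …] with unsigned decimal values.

vd = [8, 8, 128, 129, 167, 68, 156, 1]

register lanes = 256/32 = 8
whilelt: lane j active iff 36+j < 44 → j < 8 → 8 active
[0] and(0x4c,0xb9) = 0x08
[1] and(0x18,0x68) = 0x08
[2] and(0xd1,0xae) = 0x80
[3] and(0x81,0x91) = 0x81
[4] and(0xbf,0xe7) = 0xa7
[5] and(0x56,0x4c) = 0x44
[6] and(0x9f,0xdc) = 0x9c
[7] and(0xd1,0x2f) = 0x01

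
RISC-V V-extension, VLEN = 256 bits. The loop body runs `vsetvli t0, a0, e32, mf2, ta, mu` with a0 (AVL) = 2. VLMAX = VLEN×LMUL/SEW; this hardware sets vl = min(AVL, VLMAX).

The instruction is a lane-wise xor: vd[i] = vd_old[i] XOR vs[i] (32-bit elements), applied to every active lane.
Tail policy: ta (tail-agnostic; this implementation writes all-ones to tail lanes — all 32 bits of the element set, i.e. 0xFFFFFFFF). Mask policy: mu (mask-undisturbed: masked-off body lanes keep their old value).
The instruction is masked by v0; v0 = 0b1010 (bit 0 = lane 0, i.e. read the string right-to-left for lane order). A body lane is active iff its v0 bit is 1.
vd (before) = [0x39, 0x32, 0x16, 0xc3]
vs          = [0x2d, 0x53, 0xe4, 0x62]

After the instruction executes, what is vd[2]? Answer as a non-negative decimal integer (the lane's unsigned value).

lanes per group: 256·1/2/32 = 4
vl ← min(2, 4) = 2
vd[0] mask-off/keep -> 0x39
vd[1] xor(0x32,0x53) -> 0x61
vd[2] tail/ones -> 0xffffffff
vd[3] tail/ones -> 0xffffffff

vd[2] = 4294967295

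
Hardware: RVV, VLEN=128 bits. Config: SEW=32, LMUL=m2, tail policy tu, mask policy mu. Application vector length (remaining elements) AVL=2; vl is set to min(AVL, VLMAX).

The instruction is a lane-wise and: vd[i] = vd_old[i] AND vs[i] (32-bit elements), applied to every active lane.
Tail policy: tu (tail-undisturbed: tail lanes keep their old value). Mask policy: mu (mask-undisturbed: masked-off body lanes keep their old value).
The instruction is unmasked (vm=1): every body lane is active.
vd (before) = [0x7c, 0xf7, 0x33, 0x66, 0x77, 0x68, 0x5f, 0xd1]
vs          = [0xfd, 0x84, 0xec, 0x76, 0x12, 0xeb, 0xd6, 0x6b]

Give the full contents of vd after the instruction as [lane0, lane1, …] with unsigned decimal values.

VLMAX = VLEN×LMUL/SEW = 128×2/32 = 8
vl = min(AVL, VLMAX) = min(2, 8) = 2
vd[0] and(0x7c,0xfd) -> 0x7c
vd[1] and(0xf7,0x84) -> 0x84
vd[2] tail/keep -> 0x33
vd[3] tail/keep -> 0x66
vd[4] tail/keep -> 0x77
vd[5] tail/keep -> 0x68
vd[6] tail/keep -> 0x5f
vd[7] tail/keep -> 0xd1

vd = [124, 132, 51, 102, 119, 104, 95, 209]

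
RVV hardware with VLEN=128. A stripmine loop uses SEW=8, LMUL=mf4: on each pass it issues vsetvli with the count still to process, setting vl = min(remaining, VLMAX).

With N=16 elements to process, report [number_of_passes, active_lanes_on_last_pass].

lanes per group: 128·1/4/8 = 4
16 elements at 4/iter → 4 passes, remainder 4 on the last

[iterations, last_vl] = [4, 4]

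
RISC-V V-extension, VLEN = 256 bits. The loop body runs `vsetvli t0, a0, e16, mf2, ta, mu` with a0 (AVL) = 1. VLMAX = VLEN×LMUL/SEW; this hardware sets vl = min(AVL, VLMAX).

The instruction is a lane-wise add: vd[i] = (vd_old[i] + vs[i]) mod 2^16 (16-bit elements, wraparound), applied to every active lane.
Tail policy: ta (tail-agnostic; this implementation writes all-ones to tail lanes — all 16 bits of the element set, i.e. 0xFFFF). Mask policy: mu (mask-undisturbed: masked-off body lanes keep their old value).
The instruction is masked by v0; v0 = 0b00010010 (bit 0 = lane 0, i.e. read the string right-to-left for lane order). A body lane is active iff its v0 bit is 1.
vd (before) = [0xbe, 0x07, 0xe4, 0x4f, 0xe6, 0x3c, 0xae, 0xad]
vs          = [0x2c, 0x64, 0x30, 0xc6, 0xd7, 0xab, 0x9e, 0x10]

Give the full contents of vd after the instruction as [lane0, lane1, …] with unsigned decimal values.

VLMAX = VLEN×LMUL/SEW = 256×1/2/16 = 8
AVL=1 ≤ VLMAX=8, so vl = 1
[0] mask-off/keep = 0xbe
[1] tail/ones = 0xffff
[2] tail/ones = 0xffff
[3] tail/ones = 0xffff
[4] tail/ones = 0xffff
[5] tail/ones = 0xffff
[6] tail/ones = 0xffff
[7] tail/ones = 0xffff

vd = [190, 65535, 65535, 65535, 65535, 65535, 65535, 65535]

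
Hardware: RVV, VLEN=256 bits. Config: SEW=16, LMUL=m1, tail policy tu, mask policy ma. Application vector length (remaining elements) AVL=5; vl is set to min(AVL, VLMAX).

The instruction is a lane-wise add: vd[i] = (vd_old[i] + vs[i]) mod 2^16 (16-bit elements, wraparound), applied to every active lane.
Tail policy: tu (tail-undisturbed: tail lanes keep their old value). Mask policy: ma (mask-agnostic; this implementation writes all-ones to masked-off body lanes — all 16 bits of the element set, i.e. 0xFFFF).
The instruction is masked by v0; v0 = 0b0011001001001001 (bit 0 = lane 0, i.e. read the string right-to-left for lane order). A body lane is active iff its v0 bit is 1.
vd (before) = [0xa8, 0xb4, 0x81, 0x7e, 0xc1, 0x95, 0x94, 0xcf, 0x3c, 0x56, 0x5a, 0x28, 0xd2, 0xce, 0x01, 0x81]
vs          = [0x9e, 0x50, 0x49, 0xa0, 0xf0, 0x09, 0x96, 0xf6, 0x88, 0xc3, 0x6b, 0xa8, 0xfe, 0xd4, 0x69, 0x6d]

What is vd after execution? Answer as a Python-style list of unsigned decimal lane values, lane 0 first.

VLMAX = (256 × 1) / 16 = 16 lanes
vl ← min(5, 16) = 5
lane  0: add(0xa8,0x9e) ⇒ 0x146
lane  1: mask-off/ones ⇒ 0xffff
lane  2: mask-off/ones ⇒ 0xffff
lane  3: add(0x7e,0xa0) ⇒ 0x11e
lane  4: mask-off/ones ⇒ 0xffff
lane  5: tail/keep ⇒ 0x95
lane  6: tail/keep ⇒ 0x94
lane  7: tail/keep ⇒ 0xcf
lane  8: tail/keep ⇒ 0x3c
lane  9: tail/keep ⇒ 0x56
lane 10: tail/keep ⇒ 0x5a
lane 11: tail/keep ⇒ 0x28
lane 12: tail/keep ⇒ 0xd2
lane 13: tail/keep ⇒ 0xce
lane 14: tail/keep ⇒ 0x01
lane 15: tail/keep ⇒ 0x81

vd = [326, 65535, 65535, 286, 65535, 149, 148, 207, 60, 86, 90, 40, 210, 206, 1, 129]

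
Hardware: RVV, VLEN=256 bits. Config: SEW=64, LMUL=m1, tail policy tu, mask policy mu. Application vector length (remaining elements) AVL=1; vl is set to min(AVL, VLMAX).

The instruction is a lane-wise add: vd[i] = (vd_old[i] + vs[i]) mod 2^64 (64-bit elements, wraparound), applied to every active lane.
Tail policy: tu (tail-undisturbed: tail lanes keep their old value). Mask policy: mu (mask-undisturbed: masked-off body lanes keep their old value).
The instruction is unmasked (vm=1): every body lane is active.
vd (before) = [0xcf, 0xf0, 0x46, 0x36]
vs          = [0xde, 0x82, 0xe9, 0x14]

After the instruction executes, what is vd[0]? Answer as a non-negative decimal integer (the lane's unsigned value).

lanes per group: 256·1/64 = 4
AVL=1 ≤ VLMAX=4, so vl = 1
vd[0] add(0xcf,0xde) -> 0x1ad
vd[1] tail/keep -> 0xf0
vd[2] tail/keep -> 0x46
vd[3] tail/keep -> 0x36

vd[0] = 429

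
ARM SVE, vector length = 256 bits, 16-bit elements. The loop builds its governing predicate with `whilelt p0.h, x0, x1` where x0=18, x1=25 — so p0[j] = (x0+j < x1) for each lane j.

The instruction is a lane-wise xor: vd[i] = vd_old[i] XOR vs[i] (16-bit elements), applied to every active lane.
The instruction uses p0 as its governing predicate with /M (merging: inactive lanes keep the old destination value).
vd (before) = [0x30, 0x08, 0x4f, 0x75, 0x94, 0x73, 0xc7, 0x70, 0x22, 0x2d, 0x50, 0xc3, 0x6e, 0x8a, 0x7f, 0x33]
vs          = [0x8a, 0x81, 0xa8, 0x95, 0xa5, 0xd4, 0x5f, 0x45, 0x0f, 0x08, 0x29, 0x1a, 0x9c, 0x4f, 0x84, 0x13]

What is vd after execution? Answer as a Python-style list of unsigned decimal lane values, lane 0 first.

vd = [186, 137, 231, 224, 49, 167, 152, 112, 34, 45, 80, 195, 110, 138, 127, 51]

register lanes = 256/16 = 16
active while 18+j < 25, i.e. j ∈ [0,7) capped at 16 ⇒ 7
  i=0: xor(0x30,0x8a) → 186
  i=1: xor(0x08,0x81) → 137
  i=2: xor(0x4f,0xa8) → 231
  i=3: xor(0x75,0x95) → 224
  i=4: xor(0x94,0xa5) → 49
  i=5: xor(0x73,0xd4) → 167
  i=6: xor(0xc7,0x5f) → 152
  i=7: tail/keep → 112
  i=8: tail/keep → 34
  i=9: tail/keep → 45
  i=10: tail/keep → 80
  i=11: tail/keep → 195
  i=12: tail/keep → 110
  i=13: tail/keep → 138
  i=14: tail/keep → 127
  i=15: tail/keep → 51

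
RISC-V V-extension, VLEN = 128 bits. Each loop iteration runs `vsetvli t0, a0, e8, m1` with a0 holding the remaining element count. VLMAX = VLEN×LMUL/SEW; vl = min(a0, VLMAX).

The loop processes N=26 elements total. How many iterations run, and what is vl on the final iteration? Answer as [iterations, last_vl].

[iterations, last_vl] = [2, 10]

VLMAX = VLEN×LMUL/SEW = 128×1/8 = 16
26 elements at 16/iter → 2 passes, remainder 10 on the last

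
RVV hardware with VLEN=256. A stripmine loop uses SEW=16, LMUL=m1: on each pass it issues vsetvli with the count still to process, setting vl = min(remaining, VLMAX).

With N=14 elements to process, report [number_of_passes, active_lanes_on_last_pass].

lanes per group: 256·1/16 = 16
14 elements at 16/iter → 1 passes, remainder 14 on the last

[iterations, last_vl] = [1, 14]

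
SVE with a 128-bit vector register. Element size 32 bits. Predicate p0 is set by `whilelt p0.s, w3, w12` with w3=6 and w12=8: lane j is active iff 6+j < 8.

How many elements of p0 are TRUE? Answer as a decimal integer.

vl = 2

register lanes = 128/32 = 4
p0[j] = (6+j < 8); true for j=0..1 → 2 lanes set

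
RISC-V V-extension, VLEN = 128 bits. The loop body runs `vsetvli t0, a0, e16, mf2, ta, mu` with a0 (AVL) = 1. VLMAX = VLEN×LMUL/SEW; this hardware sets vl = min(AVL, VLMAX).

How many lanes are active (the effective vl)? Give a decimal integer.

VLMAX = VLEN×LMUL/SEW = 128×1/2/16 = 4
vl = min(AVL, VLMAX) = min(1, 4) = 1

vl = 1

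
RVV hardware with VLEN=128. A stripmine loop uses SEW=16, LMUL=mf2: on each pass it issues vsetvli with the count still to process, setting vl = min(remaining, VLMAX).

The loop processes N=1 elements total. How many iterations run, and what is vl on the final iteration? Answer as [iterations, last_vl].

lanes per group: 128·1/2/16 = 4
iterations = ceil(1/4) = 1; final-pass vl = 1

[iterations, last_vl] = [1, 1]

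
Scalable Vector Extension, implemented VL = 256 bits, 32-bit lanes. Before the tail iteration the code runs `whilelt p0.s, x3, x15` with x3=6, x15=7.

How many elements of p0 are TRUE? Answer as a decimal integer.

lane count: 256 div 32 = 8
p0[j] = (6+j < 7); true for j=0..0 → 1 lanes set

vl = 1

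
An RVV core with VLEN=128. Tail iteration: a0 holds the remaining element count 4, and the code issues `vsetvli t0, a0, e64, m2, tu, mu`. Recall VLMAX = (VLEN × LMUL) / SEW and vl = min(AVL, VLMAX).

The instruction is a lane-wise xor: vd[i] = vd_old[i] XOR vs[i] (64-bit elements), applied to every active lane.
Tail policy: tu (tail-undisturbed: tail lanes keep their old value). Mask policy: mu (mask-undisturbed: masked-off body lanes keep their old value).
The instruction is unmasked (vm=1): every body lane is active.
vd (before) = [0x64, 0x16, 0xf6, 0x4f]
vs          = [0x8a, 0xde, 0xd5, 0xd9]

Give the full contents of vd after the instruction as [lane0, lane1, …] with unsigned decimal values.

vd = [238, 200, 35, 150]

VLMAX = VLEN×LMUL/SEW = 128×2/64 = 4
vl ← min(4, 4) = 4
vd[0] xor(0x64,0x8a) -> 0xee
vd[1] xor(0x16,0xde) -> 0xc8
vd[2] xor(0xf6,0xd5) -> 0x23
vd[3] xor(0x4f,0xd9) -> 0x96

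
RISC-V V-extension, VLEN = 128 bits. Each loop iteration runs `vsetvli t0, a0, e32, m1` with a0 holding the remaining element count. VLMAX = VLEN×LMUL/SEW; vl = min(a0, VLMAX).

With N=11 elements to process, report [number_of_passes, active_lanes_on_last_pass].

VLMAX = VLEN×LMUL/SEW = 128×1/32 = 4
iterations = ceil(11/4) = 3; final-pass vl = 3

[iterations, last_vl] = [3, 3]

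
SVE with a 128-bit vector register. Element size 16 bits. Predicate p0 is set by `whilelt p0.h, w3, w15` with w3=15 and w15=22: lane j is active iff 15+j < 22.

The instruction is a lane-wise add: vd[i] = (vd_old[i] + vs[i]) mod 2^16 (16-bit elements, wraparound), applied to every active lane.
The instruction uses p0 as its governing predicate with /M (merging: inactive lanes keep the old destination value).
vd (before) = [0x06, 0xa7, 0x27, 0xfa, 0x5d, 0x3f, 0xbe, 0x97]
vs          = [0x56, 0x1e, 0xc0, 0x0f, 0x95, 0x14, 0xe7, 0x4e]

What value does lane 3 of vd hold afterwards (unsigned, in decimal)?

lane count: 128 div 16 = 8
p0[j] = (15+j < 22); true for j=0..6 → 7 lanes set
  i=0: add(0x06,0x56) → 92
  i=1: add(0xa7,0x1e) → 197
  i=2: add(0x27,0xc0) → 231
  i=3: add(0xfa,0x0f) → 265
  i=4: add(0x5d,0x95) → 242
  i=5: add(0x3f,0x14) → 83
  i=6: add(0xbe,0xe7) → 421
  i=7: tail/keep → 151

vd[3] = 265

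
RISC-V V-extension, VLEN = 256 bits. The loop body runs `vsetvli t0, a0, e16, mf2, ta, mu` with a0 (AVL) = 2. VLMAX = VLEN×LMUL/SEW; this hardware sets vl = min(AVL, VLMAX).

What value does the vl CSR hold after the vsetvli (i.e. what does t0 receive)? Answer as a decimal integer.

lanes per group: 256·1/2/16 = 8
vl = min(AVL, VLMAX) = min(2, 8) = 2

vl = 2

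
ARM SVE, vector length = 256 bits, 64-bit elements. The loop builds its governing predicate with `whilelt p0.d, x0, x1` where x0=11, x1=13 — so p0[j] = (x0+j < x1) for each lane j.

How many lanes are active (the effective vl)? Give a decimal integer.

lane count: 256 div 64 = 4
active while 11+j < 13, i.e. j ∈ [0,2) capped at 4 ⇒ 2

vl = 2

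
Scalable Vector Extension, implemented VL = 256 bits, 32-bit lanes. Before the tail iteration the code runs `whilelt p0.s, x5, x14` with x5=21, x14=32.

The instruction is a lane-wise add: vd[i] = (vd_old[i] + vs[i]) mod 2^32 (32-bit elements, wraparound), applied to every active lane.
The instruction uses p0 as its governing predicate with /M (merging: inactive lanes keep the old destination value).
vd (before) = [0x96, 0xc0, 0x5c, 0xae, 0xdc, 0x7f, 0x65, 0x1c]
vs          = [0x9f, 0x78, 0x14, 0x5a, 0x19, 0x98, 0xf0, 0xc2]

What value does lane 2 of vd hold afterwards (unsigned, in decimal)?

256-bit reg / 32-bit elem → 8 lanes
whilelt: lane j active iff 21+j < 32 → j < 11 → 8 active
[0] add(0x96,0x9f) = 0x135
[1] add(0xc0,0x78) = 0x138
[2] add(0x5c,0x14) = 0x70
[3] add(0xae,0x5a) = 0x108
[4] add(0xdc,0x19) = 0xf5
[5] add(0x7f,0x98) = 0x117
[6] add(0x65,0xf0) = 0x155
[7] add(0x1c,0xc2) = 0xde

vd[2] = 112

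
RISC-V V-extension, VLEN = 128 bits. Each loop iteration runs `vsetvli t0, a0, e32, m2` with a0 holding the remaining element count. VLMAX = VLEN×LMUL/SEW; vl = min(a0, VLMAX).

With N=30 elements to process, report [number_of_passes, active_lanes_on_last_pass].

lanes per group: 128·2/32 = 8
30 elements at 8/iter → 4 passes, remainder 6 on the last

[iterations, last_vl] = [4, 6]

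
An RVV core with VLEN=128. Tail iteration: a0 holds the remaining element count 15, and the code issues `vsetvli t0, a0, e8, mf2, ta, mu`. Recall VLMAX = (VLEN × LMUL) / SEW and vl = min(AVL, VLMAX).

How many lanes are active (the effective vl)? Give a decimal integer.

VLMAX = VLEN×LMUL/SEW = 128×1/2/8 = 8
AVL=15 > VLMAX=8, so vl = 8

vl = 8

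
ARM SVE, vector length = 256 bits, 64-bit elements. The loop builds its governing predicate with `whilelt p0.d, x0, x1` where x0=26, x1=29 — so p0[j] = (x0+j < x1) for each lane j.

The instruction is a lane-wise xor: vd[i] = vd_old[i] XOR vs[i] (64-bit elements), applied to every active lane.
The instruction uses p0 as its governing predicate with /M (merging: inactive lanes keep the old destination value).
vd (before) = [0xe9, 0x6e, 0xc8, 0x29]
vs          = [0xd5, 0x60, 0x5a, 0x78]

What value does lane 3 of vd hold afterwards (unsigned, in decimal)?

vd[3] = 41

256-bit reg / 64-bit elem → 4 lanes
active while 26+j < 29, i.e. j ∈ [0,3) capped at 4 ⇒ 3
[0] xor(0xe9,0xd5) = 0x3c
[1] xor(0x6e,0x60) = 0x0e
[2] xor(0xc8,0x5a) = 0x92
[3] tail/keep = 0x29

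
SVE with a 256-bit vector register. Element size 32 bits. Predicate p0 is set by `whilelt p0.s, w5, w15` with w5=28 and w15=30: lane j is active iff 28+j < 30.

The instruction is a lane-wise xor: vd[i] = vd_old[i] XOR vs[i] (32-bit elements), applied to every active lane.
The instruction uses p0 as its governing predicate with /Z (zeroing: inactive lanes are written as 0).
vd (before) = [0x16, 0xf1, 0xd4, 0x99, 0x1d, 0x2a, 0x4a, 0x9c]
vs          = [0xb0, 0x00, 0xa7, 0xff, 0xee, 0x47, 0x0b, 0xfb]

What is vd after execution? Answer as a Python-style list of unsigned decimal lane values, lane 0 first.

vd = [166, 241, 0, 0, 0, 0, 0, 0]

lane count: 256 div 32 = 8
p0[j] = (28+j < 30); true for j=0..1 → 2 lanes set
  i=0: xor(0x16,0xb0) → 166
  i=1: xor(0xf1,0x00) → 241
  i=2: tail/zero → 0
  i=3: tail/zero → 0
  i=4: tail/zero → 0
  i=5: tail/zero → 0
  i=6: tail/zero → 0
  i=7: tail/zero → 0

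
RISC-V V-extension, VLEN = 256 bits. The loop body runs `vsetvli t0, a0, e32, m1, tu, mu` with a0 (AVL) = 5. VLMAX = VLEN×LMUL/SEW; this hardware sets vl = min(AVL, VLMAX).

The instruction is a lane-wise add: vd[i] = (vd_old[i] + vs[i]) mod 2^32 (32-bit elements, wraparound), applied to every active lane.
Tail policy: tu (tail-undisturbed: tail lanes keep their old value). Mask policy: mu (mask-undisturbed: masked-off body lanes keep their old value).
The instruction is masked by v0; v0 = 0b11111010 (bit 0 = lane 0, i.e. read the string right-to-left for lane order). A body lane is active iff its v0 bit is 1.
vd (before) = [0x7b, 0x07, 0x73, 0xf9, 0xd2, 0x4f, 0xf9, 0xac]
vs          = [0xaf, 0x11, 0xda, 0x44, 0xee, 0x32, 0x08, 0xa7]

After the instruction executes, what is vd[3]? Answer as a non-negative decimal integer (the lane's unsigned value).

lanes per group: 256·1/32 = 8
AVL=5 ≤ VLMAX=8, so vl = 5
vd[0] mask-off/keep -> 0x7b
vd[1] add(0x07,0x11) -> 0x18
vd[2] mask-off/keep -> 0x73
vd[3] add(0xf9,0x44) -> 0x13d
vd[4] add(0xd2,0xee) -> 0x1c0
vd[5] tail/keep -> 0x4f
vd[6] tail/keep -> 0xf9
vd[7] tail/keep -> 0xac

vd[3] = 317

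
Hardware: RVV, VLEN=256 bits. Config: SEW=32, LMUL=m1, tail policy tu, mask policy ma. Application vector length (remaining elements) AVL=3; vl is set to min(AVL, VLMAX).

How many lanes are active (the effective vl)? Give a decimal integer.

vl = 3

lanes per group: 256·1/32 = 8
AVL=3 ≤ VLMAX=8, so vl = 3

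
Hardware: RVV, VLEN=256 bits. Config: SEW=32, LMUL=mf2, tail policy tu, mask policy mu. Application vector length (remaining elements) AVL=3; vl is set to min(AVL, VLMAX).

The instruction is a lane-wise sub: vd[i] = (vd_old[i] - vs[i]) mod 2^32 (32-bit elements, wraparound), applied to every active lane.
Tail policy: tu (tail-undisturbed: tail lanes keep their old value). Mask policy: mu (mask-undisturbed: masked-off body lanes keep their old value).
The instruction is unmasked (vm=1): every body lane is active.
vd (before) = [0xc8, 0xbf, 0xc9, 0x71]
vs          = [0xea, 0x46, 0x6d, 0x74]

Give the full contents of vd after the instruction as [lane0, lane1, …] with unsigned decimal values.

vd = [4294967262, 121, 92, 113]

VLMAX = VLEN×LMUL/SEW = 256×1/2/32 = 4
vl ← min(3, 4) = 3
vd[0] sub(0xc8,0xea) -> 0xffffffde
vd[1] sub(0xbf,0x46) -> 0x79
vd[2] sub(0xc9,0x6d) -> 0x5c
vd[3] tail/keep -> 0x71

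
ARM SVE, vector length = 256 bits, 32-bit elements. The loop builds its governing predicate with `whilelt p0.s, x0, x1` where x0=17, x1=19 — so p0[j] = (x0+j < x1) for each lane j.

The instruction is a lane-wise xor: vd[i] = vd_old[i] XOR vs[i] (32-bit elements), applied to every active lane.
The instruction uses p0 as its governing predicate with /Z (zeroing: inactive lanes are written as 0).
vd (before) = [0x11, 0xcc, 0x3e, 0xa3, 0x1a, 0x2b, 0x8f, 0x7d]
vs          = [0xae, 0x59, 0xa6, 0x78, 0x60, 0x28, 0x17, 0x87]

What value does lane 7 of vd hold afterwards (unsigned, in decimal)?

register lanes = 256/32 = 8
active while 17+j < 19, i.e. j ∈ [0,2) capped at 8 ⇒ 2
lane  0: xor(0x11,0xae) ⇒ 0xbf
lane  1: xor(0xcc,0x59) ⇒ 0x95
lane  2: tail/zero ⇒ 0x00
lane  3: tail/zero ⇒ 0x00
lane  4: tail/zero ⇒ 0x00
lane  5: tail/zero ⇒ 0x00
lane  6: tail/zero ⇒ 0x00
lane  7: tail/zero ⇒ 0x00

vd[7] = 0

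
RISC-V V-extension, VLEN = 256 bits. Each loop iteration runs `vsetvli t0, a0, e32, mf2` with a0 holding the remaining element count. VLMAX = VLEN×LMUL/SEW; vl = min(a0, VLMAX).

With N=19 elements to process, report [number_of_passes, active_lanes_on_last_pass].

[iterations, last_vl] = [5, 3]

VLMAX = (256 × 1/2) / 32 = 4 lanes
19 elements at 4/iter → 5 passes, remainder 3 on the last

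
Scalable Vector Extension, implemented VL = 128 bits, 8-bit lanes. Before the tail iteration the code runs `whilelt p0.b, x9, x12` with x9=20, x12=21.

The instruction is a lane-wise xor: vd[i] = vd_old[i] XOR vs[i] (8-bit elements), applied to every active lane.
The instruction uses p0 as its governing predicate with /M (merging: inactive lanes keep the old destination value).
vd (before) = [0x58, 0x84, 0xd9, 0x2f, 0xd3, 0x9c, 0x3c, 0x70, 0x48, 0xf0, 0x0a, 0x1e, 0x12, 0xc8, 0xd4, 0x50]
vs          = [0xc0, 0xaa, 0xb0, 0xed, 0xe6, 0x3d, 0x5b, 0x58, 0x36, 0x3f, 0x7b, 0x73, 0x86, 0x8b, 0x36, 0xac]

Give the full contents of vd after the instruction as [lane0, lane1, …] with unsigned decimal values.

lane count: 128 div 8 = 16
active while 20+j < 21, i.e. j ∈ [0,1) capped at 16 ⇒ 1
vd[0] xor(0x58,0xc0) -> 0x98
vd[1] tail/keep -> 0x84
vd[2] tail/keep -> 0xd9
vd[3] tail/keep -> 0x2f
vd[4] tail/keep -> 0xd3
vd[5] tail/keep -> 0x9c
vd[6] tail/keep -> 0x3c
vd[7] tail/keep -> 0x70
vd[8] tail/keep -> 0x48
vd[9] tail/keep -> 0xf0
vd[10] tail/keep -> 0x0a
vd[11] tail/keep -> 0x1e
vd[12] tail/keep -> 0x12
vd[13] tail/keep -> 0xc8
vd[14] tail/keep -> 0xd4
vd[15] tail/keep -> 0x50

vd = [152, 132, 217, 47, 211, 156, 60, 112, 72, 240, 10, 30, 18, 200, 212, 80]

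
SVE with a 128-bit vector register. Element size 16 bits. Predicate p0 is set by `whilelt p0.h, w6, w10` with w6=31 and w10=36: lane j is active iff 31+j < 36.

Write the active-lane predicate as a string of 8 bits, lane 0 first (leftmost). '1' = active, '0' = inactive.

predicate = 11111000

128-bit reg / 16-bit elem → 8 lanes
active while 31+j < 36, i.e. j ∈ [0,5) capped at 8 ⇒ 5
bits (lane 0 leftmost): 11111000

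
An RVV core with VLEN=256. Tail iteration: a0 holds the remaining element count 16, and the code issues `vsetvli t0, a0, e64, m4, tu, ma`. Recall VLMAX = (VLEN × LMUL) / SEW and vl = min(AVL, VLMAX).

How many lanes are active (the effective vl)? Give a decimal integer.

VLMAX = (256 × 4) / 64 = 16 lanes
vl ← min(16, 16) = 16

vl = 16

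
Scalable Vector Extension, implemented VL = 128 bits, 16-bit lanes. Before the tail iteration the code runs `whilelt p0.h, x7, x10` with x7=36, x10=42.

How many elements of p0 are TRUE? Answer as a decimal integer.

vl = 6

128-bit reg / 16-bit elem → 8 lanes
whilelt: lane j active iff 36+j < 42 → j < 6 → 6 active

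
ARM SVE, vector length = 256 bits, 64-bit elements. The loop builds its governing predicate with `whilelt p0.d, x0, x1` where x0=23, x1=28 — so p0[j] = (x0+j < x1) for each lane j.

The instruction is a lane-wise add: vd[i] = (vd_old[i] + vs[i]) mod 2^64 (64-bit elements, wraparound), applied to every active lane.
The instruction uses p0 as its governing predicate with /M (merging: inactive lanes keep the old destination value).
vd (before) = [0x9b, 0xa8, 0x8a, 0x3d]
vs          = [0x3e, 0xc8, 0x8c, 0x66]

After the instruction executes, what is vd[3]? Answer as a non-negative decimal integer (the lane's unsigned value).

vd[3] = 163

lane count: 256 div 64 = 4
p0[j] = (23+j < 28); true for j=0..3 → 4 lanes set
  i=0: add(0x9b,0x3e) → 217
  i=1: add(0xa8,0xc8) → 368
  i=2: add(0x8a,0x8c) → 278
  i=3: add(0x3d,0x66) → 163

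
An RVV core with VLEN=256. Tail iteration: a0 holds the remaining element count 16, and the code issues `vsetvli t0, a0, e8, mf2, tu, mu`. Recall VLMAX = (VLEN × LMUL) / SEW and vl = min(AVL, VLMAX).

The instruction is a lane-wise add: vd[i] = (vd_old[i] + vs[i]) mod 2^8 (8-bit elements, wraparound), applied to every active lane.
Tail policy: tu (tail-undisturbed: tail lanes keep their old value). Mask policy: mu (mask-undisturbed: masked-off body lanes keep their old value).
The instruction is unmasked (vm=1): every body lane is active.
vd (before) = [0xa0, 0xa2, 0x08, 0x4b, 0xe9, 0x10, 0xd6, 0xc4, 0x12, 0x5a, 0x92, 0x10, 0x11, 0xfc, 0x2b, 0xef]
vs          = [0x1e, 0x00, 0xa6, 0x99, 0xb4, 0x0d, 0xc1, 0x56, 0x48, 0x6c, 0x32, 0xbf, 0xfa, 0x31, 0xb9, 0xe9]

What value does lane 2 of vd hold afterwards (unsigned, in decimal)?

vd[2] = 174

VLMAX = VLEN×LMUL/SEW = 256×1/2/8 = 16
vl = min(AVL, VLMAX) = min(16, 16) = 16
  i=0: add(0xa0,0x1e) → 190
  i=1: add(0xa2,0x00) → 162
  i=2: add(0x08,0xa6) → 174
  i=3: add(0x4b,0x99) → 228
  i=4: add(0xe9,0xb4) → 157
  i=5: add(0x10,0x0d) → 29
  i=6: add(0xd6,0xc1) → 151
  i=7: add(0xc4,0x56) → 26
  i=8: add(0x12,0x48) → 90
  i=9: add(0x5a,0x6c) → 198
  i=10: add(0x92,0x32) → 196
  i=11: add(0x10,0xbf) → 207
  i=12: add(0x11,0xfa) → 11
  i=13: add(0xfc,0x31) → 45
  i=14: add(0x2b,0xb9) → 228
  i=15: add(0xef,0xe9) → 216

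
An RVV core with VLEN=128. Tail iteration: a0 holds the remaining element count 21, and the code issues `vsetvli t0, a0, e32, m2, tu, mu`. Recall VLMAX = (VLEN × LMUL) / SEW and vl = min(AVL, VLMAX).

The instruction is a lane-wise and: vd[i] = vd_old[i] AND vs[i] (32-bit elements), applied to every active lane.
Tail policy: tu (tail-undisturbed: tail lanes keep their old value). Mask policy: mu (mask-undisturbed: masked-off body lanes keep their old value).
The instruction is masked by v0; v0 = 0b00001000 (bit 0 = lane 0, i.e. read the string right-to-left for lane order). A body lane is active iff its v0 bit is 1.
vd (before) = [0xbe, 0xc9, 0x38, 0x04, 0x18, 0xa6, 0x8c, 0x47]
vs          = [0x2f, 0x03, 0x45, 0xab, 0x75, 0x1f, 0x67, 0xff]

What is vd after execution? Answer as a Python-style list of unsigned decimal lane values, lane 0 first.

lanes per group: 128·2/32 = 8
AVL=21 > VLMAX=8, so vl = 8
lane  0: mask-off/keep ⇒ 0xbe
lane  1: mask-off/keep ⇒ 0xc9
lane  2: mask-off/keep ⇒ 0x38
lane  3: and(0x04,0xab) ⇒ 0x00
lane  4: mask-off/keep ⇒ 0x18
lane  5: mask-off/keep ⇒ 0xa6
lane  6: mask-off/keep ⇒ 0x8c
lane  7: mask-off/keep ⇒ 0x47

vd = [190, 201, 56, 0, 24, 166, 140, 71]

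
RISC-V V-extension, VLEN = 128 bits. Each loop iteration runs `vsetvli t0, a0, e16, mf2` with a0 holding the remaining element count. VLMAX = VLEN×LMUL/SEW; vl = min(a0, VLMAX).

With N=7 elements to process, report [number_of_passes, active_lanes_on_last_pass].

lanes per group: 128·1/2/16 = 4
7 elements at 4/iter → 2 passes, remainder 3 on the last

[iterations, last_vl] = [2, 3]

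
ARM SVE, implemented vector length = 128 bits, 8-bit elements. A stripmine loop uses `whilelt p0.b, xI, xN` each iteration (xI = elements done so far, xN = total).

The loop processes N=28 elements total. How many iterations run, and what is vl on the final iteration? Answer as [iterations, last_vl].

[iterations, last_vl] = [2, 12]

register lanes = 128/8 = 16
iterations = ceil(28/16) = 2; final-pass vl = 12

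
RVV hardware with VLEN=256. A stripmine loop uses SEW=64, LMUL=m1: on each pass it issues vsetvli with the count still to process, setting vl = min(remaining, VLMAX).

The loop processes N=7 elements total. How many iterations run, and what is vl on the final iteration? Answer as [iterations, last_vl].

VLMAX = (256 × 1) / 64 = 4 lanes
iterations = ceil(7/4) = 2; final-pass vl = 3

[iterations, last_vl] = [2, 3]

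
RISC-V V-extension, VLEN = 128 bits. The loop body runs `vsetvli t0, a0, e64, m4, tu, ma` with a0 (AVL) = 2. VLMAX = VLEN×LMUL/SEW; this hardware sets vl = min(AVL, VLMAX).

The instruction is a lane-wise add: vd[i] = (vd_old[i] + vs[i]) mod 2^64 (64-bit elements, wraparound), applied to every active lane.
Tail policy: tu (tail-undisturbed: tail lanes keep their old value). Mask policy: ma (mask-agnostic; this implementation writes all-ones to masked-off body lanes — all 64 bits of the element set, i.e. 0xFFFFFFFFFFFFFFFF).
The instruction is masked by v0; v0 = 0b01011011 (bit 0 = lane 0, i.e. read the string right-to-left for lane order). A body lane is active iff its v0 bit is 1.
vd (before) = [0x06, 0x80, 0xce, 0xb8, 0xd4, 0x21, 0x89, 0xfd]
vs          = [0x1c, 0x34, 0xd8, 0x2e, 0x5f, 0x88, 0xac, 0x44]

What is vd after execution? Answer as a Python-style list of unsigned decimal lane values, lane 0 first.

VLMAX = VLEN×LMUL/SEW = 128×4/64 = 8
AVL=2 ≤ VLMAX=8, so vl = 2
[0] add(0x06,0x1c) = 0x22
[1] add(0x80,0x34) = 0xb4
[2] tail/keep = 0xce
[3] tail/keep = 0xb8
[4] tail/keep = 0xd4
[5] tail/keep = 0x21
[6] tail/keep = 0x89
[7] tail/keep = 0xfd

vd = [34, 180, 206, 184, 212, 33, 137, 253]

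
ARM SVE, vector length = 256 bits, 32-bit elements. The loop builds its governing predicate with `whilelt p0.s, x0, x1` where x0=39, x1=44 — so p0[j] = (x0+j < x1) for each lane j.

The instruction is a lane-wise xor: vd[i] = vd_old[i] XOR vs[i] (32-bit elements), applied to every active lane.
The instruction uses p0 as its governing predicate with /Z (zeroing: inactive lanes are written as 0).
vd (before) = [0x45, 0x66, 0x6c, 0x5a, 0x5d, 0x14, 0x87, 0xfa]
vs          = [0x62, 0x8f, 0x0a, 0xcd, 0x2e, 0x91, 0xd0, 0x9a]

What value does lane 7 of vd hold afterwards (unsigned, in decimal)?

register lanes = 256/32 = 8
active while 39+j < 44, i.e. j ∈ [0,5) capped at 8 ⇒ 5
[0] xor(0x45,0x62) = 0x27
[1] xor(0x66,0x8f) = 0xe9
[2] xor(0x6c,0x0a) = 0x66
[3] xor(0x5a,0xcd) = 0x97
[4] xor(0x5d,0x2e) = 0x73
[5] tail/zero = 0x00
[6] tail/zero = 0x00
[7] tail/zero = 0x00

vd[7] = 0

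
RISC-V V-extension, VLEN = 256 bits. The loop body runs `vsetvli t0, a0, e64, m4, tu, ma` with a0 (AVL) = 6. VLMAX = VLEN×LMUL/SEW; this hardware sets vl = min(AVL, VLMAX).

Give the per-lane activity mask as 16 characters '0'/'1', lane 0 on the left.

predicate = 1111110000000000

lanes per group: 256·4/64 = 16
vl ← min(6, 16) = 6
bits (lane 0 leftmost): 1111110000000000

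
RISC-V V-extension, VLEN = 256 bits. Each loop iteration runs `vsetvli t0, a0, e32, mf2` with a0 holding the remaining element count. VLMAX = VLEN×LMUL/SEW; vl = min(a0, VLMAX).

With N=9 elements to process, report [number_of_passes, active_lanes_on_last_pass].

lanes per group: 256·1/2/32 = 4
iterations = ceil(9/4) = 3; final-pass vl = 1

[iterations, last_vl] = [3, 1]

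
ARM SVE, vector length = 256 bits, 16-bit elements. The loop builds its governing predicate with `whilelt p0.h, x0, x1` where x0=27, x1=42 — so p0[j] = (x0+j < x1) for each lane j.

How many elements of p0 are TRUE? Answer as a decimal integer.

vl = 15

lane count: 256 div 16 = 16
active while 27+j < 42, i.e. j ∈ [0,15) capped at 16 ⇒ 15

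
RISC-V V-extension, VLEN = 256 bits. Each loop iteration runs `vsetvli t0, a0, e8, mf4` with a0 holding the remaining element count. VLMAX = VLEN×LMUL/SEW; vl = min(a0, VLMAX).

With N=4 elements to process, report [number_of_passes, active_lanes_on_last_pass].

VLMAX = (256 × 1/4) / 8 = 8 lanes
N=4: ⌈4/8⌉ = 1 iters; last vl = 4 − 0×8 = 4

[iterations, last_vl] = [1, 4]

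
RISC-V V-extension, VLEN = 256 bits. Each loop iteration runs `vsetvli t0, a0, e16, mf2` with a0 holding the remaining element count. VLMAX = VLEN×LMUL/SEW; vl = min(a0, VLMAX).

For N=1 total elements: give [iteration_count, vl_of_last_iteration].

lanes per group: 256·1/2/16 = 8
iterations = ceil(1/8) = 1; final-pass vl = 1

[iterations, last_vl] = [1, 1]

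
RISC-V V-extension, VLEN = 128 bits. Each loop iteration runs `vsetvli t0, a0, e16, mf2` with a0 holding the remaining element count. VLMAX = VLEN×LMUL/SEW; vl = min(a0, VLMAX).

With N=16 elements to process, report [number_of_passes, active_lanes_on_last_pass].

VLMAX = VLEN×LMUL/SEW = 128×1/2/16 = 4
16 elements at 4/iter → 4 passes, remainder 4 on the last

[iterations, last_vl] = [4, 4]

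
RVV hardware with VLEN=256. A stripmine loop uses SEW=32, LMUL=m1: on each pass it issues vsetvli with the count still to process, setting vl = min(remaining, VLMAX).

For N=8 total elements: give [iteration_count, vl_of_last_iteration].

lanes per group: 256·1/32 = 8
iterations = ceil(8/8) = 1; final-pass vl = 8

[iterations, last_vl] = [1, 8]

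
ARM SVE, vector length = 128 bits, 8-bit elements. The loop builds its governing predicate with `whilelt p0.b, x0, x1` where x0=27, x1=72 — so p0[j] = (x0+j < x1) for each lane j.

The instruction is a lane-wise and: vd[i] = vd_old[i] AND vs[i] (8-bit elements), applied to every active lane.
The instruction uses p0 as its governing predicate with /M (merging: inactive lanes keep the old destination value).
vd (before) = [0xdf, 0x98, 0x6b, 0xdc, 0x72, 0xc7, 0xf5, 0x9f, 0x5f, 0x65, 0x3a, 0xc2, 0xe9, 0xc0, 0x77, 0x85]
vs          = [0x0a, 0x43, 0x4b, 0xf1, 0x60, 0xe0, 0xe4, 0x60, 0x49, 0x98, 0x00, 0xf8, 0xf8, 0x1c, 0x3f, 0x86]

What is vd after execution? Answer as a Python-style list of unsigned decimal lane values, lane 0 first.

register lanes = 128/8 = 16
whilelt: lane j active iff 27+j < 72 → j < 45 → 16 active
  i=0: and(0xdf,0x0a) → 10
  i=1: and(0x98,0x43) → 0
  i=2: and(0x6b,0x4b) → 75
  i=3: and(0xdc,0xf1) → 208
  i=4: and(0x72,0x60) → 96
  i=5: and(0xc7,0xe0) → 192
  i=6: and(0xf5,0xe4) → 228
  i=7: and(0x9f,0x60) → 0
  i=8: and(0x5f,0x49) → 73
  i=9: and(0x65,0x98) → 0
  i=10: and(0x3a,0x00) → 0
  i=11: and(0xc2,0xf8) → 192
  i=12: and(0xe9,0xf8) → 232
  i=13: and(0xc0,0x1c) → 0
  i=14: and(0x77,0x3f) → 55
  i=15: and(0x85,0x86) → 132

vd = [10, 0, 75, 208, 96, 192, 228, 0, 73, 0, 0, 192, 232, 0, 55, 132]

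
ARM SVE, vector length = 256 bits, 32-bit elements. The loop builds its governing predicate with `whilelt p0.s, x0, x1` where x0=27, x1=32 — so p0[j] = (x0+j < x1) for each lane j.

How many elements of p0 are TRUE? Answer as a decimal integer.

256-bit reg / 32-bit elem → 8 lanes
p0[j] = (27+j < 32); true for j=0..4 → 5 lanes set

vl = 5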